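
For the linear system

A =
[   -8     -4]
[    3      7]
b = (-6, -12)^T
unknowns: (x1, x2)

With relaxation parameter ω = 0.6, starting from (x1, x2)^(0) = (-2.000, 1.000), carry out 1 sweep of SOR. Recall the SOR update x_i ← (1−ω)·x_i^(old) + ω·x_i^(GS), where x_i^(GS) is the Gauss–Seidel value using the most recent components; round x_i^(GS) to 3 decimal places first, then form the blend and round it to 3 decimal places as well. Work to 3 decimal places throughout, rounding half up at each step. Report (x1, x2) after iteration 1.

(-0.650, -0.462)

Iteration 1:
  x1: GS value = (-6 - (-4)·1.000) / (-8) = 0.250;  x1 ← (1−ω)·-2.000 + ω·0.250 = -0.650
  x2: GS value = (-12 - (3)·-0.650) / (7) = -1.436;  x2 ← (1−ω)·1.000 + ω·-1.436 = -0.462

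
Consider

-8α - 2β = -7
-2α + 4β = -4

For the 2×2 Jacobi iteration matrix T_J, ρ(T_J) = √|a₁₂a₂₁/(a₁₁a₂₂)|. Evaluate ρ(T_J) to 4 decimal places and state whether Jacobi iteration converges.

a₁₂a₂₁/(a₁₁a₂₂) = (-2)·(-2) / ((-8)·(4)) = -0.125000
ρ = √|-0.125000| = √0.125000 = 0.3536
ρ < 1, so Jacobi converges

0.3536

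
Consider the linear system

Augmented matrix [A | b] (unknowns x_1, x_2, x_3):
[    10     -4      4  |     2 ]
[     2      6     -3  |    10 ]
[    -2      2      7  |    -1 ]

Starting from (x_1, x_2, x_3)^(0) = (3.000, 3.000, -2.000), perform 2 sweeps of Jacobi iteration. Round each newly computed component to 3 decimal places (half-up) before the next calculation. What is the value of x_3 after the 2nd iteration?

Iteration 1:
  x_1 = (2 - (-4)·3.000 - (4)·-2.000) / (10) = 2.200
  x_2 = (10 - (2)·3.000 - (-3)·-2.000) / (6) = -0.333
  x_3 = (-1 - (-2)·3.000 - (2)·3.000) / (7) = -0.143
Iteration 2:
  x_1 = (2 - (-4)·-0.333 - (4)·-0.143) / (10) = 0.124
  x_2 = (10 - (2)·2.200 - (-3)·-0.143) / (6) = 0.862
  x_3 = (-1 - (-2)·2.200 - (2)·-0.333) / (7) = 0.581

0.581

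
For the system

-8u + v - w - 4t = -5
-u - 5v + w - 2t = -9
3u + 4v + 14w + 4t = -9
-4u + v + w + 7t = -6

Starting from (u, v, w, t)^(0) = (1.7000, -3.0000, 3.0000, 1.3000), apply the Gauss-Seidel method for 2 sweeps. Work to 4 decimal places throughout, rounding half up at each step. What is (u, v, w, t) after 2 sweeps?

Iteration 1:
  u = (-5 - (1)·-3.0000 - (-1)·3.0000 - (-4)·1.3000) / (-8) = -0.7750
  v = (-9 - (-1)·-0.7750 - (1)·3.0000 - (-2)·1.3000) / (-5) = 2.0350
  w = (-9 - (3)·-0.7750 - (4)·2.0350 - (4)·1.3000) / (14) = -1.4296
  t = (-6 - (-4)·-0.7750 - (1)·2.0350 - (1)·-1.4296) / (7) = -1.3865
Iteration 2:
  u = (-5 - (1)·2.0350 - (-1)·-1.4296 - (-4)·-1.3865) / (-8) = 1.7513
  v = (-9 - (-1)·1.7513 - (1)·-1.4296 - (-2)·-1.3865) / (-5) = 1.7184
  w = (-9 - (3)·1.7513 - (4)·1.7184 - (4)·-1.3865) / (14) = -1.1130
  t = (-6 - (-4)·1.7513 - (1)·1.7184 - (1)·-1.1130) / (7) = 0.0571

(1.7513, 1.7184, -1.1130, 0.0571)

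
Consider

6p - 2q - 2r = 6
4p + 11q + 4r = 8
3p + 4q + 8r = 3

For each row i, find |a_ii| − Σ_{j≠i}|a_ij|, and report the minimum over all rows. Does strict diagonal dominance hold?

row 1: |6| − (2+2) = 2
row 2: |11| − (4+4) = 3
row 3: |8| − (3+4) = 1
minimum over rows = 1 → strictly diagonally dominant (convergence guaranteed)

1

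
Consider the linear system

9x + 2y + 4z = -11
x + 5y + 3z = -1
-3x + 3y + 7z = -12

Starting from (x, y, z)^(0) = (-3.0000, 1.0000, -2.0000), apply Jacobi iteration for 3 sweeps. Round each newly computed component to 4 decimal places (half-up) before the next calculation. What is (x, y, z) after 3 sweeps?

Iteration 1:
  x = (-11 - (2)·1.0000 - (4)·-2.0000) / (9) = -0.5556
  y = (-1 - (1)·-3.0000 - (3)·-2.0000) / (5) = 1.6000
  z = (-12 - (-3)·-3.0000 - (3)·1.0000) / (7) = -3.4286
Iteration 2:
  x = (-11 - (2)·1.6000 - (4)·-3.4286) / (9) = -0.0540
  y = (-1 - (1)·-0.5556 - (3)·-3.4286) / (5) = 1.9683
  z = (-12 - (-3)·-0.5556 - (3)·1.6000) / (7) = -2.6381
Iteration 3:
  x = (-11 - (2)·1.9683 - (4)·-2.6381) / (9) = -0.4871
  y = (-1 - (1)·-0.0540 - (3)·-2.6381) / (5) = 1.3937
  z = (-12 - (-3)·-0.0540 - (3)·1.9683) / (7) = -2.5810

(-0.4871, 1.3937, -2.5810)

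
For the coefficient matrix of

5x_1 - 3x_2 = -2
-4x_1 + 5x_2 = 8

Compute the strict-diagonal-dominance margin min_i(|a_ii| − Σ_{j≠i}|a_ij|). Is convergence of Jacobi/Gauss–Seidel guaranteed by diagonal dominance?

1

row 1: |5| − (3) = 2
row 2: |5| − (4) = 1
minimum over rows = 1 → strictly diagonally dominant (convergence guaranteed)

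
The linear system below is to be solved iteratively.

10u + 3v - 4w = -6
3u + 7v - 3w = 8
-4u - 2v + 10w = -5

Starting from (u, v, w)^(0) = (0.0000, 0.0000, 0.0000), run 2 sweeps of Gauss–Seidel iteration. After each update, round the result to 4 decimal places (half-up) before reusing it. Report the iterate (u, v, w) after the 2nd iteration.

(-1.2040, 1.4617, -0.6893)

Iteration 1:
  u = (-6 - (3)·0.0000 - (-4)·0.0000) / (10) = -0.6000
  v = (8 - (3)·-0.6000 - (-3)·0.0000) / (7) = 1.4000
  w = (-5 - (-4)·-0.6000 - (-2)·1.4000) / (10) = -0.4600
Iteration 2:
  u = (-6 - (3)·1.4000 - (-4)·-0.4600) / (10) = -1.2040
  v = (8 - (3)·-1.2040 - (-3)·-0.4600) / (7) = 1.4617
  w = (-5 - (-4)·-1.2040 - (-2)·1.4617) / (10) = -0.6893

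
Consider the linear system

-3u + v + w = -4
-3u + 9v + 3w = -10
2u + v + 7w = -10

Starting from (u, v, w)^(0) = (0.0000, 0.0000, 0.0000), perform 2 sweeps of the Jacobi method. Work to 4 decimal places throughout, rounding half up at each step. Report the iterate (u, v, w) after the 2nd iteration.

(0.4868, -0.1905, -1.6508)

Iteration 1:
  u = (-4 - (1)·0.0000 - (1)·0.0000) / (-3) = 1.3333
  v = (-10 - (-3)·0.0000 - (3)·0.0000) / (9) = -1.1111
  w = (-10 - (2)·0.0000 - (1)·0.0000) / (7) = -1.4286
Iteration 2:
  u = (-4 - (1)·-1.1111 - (1)·-1.4286) / (-3) = 0.4868
  v = (-10 - (-3)·1.3333 - (3)·-1.4286) / (9) = -0.1905
  w = (-10 - (2)·1.3333 - (1)·-1.1111) / (7) = -1.6508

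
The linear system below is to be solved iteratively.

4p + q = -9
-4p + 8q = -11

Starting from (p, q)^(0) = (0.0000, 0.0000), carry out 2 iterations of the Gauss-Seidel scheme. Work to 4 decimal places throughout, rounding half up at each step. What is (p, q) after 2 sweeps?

Iteration 1:
  p = (-9 - (1)·0.0000) / (4) = -2.2500
  q = (-11 - (-4)·-2.2500) / (8) = -2.5000
Iteration 2:
  p = (-9 - (1)·-2.5000) / (4) = -1.6250
  q = (-11 - (-4)·-1.6250) / (8) = -2.1875

(-1.6250, -2.1875)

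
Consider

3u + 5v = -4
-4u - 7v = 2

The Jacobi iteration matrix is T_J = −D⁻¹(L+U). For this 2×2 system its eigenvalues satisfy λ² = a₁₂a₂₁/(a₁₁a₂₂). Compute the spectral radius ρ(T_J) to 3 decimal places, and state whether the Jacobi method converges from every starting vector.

a₁₂a₂₁/(a₁₁a₂₂) = (5)·(-4) / ((3)·(-7)) = 0.952381
ρ = √|0.952381| = √0.952381 = 0.976
ρ < 1, so Jacobi converges

0.976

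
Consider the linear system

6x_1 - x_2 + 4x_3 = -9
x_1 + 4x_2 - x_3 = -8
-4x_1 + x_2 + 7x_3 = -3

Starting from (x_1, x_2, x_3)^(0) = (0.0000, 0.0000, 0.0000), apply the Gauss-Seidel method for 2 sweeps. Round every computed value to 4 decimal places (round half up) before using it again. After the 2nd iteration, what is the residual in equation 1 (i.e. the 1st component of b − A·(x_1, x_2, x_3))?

Iteration 1:
  x_1 = (-9 - (-1)·0.0000 - (4)·0.0000) / (6) = -1.5000
  x_2 = (-8 - (1)·-1.5000 - (-1)·0.0000) / (4) = -1.6250
  x_3 = (-3 - (-4)·-1.5000 - (1)·-1.6250) / (7) = -1.0536
Iteration 2:
  x_1 = (-9 - (-1)·-1.6250 - (4)·-1.0536) / (6) = -1.0684
  x_2 = (-8 - (1)·-1.0684 - (-1)·-1.0536) / (4) = -1.9963
  x_3 = (-3 - (-4)·-1.0684 - (1)·-1.9963) / (7) = -0.7539
Residual b − A·x = (-1.5703, 0.2997, 0.0000)

-1.5703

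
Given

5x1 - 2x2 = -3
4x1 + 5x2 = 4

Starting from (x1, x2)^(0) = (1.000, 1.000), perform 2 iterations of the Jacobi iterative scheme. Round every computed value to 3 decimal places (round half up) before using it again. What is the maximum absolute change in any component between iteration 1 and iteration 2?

0.960

Iteration 1:
  x1 = (-3 - (-2)·1.000) / (5) = -0.200
  x2 = (4 - (4)·1.000) / (5) = 0.000
Iteration 2:
  x1 = (-3 - (-2)·0.000) / (5) = -0.600
  x2 = (4 - (4)·-0.200) / (5) = 0.960
Change: (-0.400, 0.960) → max |·| = 0.960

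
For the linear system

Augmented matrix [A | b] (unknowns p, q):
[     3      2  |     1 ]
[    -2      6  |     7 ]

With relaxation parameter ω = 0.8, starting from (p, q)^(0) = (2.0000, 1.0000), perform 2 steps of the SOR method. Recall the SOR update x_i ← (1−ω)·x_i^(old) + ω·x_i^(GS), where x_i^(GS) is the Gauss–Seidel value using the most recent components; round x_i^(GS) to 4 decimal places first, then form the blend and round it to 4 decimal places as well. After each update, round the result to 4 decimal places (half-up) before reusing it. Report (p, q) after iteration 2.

Iteration 1:
  p: GS value = (1 - (2)·1.0000) / (3) = -0.3333;  p ← (1−ω)·2.0000 + ω·-0.3333 = 0.1334
  q: GS value = (7 - (-2)·0.1334) / (6) = 1.2111;  q ← (1−ω)·1.0000 + ω·1.2111 = 1.1689
Iteration 2:
  p: GS value = (1 - (2)·1.1689) / (3) = -0.4459;  p ← (1−ω)·0.1334 + ω·-0.4459 = -0.3300
  q: GS value = (7 - (-2)·-0.3300) / (6) = 1.0567;  q ← (1−ω)·1.1689 + ω·1.0567 = 1.0791

(-0.3300, 1.0791)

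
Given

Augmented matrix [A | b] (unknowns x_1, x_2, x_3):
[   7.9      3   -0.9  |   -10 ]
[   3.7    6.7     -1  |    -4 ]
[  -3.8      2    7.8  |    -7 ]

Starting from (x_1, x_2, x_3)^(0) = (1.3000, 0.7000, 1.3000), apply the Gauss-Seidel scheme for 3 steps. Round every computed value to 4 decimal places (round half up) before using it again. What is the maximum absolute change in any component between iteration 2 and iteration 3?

0.1221

Iteration 1:
  x_1 = (-10 - (3)·0.7000 - (-0.9)·1.3000) / (7.9) = -1.3835
  x_2 = (-4 - (3.7)·-1.3835 - (-1)·1.3000) / (6.7) = 0.3610
  x_3 = (-7 - (-3.8)·-1.3835 - (2)·0.3610) / (7.8) = -1.6640
Iteration 2:
  x_1 = (-10 - (3)·0.3610 - (-0.9)·-1.6640) / (7.9) = -1.5925
  x_2 = (-4 - (3.7)·-1.5925 - (-1)·-1.6640) / (6.7) = 0.0341
  x_3 = (-7 - (-3.8)·-1.5925 - (2)·0.0341) / (7.8) = -1.6820
Iteration 3:
  x_1 = (-10 - (3)·0.0341 - (-0.9)·-1.6820) / (7.9) = -1.4704
  x_2 = (-4 - (3.7)·-1.4704 - (-1)·-1.6820) / (6.7) = -0.0360
  x_3 = (-7 - (-3.8)·-1.4704 - (2)·-0.0360) / (7.8) = -1.6046
Change: (0.1221, -0.0701, 0.0774) → max |·| = 0.1221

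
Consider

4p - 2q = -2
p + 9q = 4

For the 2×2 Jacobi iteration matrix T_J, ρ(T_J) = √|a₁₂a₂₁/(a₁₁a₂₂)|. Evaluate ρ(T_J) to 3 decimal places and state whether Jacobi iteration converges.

a₁₂a₂₁/(a₁₁a₂₂) = (-2)·(1) / ((4)·(9)) = -0.055556
ρ = √|-0.055556| = √0.055556 = 0.236
ρ < 1, so Jacobi converges

0.236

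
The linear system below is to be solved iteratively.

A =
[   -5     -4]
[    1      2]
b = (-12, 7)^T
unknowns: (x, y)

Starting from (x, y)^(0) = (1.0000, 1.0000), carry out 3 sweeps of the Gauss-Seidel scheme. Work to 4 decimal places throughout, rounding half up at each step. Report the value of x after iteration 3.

Iteration 1:
  x = (-12 - (-4)·1.0000) / (-5) = 1.6000
  y = (7 - (1)·1.6000) / (2) = 2.7000
Iteration 2:
  x = (-12 - (-4)·2.7000) / (-5) = 0.2400
  y = (7 - (1)·0.2400) / (2) = 3.3800
Iteration 3:
  x = (-12 - (-4)·3.3800) / (-5) = -0.3040
  y = (7 - (1)·-0.3040) / (2) = 3.6520

-0.3040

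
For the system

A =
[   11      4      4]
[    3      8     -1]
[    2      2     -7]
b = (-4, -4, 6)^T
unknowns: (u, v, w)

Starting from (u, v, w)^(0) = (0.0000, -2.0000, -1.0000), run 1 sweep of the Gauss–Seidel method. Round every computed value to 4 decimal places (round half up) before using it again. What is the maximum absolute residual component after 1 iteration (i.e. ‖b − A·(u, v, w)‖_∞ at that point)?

4.7863

Iteration 1:
  u = (-4 - (4)·-2.0000 - (4)·-1.0000) / (11) = 0.7273
  v = (-4 - (3)·0.7273 - (-1)·-1.0000) / (8) = -0.8977
  w = (6 - (2)·0.7273 - (2)·-0.8977) / (-7) = -0.9058
Residual b − A·x = (-4.7863, 0.0939, 0.0002); ∞-norm = 4.7863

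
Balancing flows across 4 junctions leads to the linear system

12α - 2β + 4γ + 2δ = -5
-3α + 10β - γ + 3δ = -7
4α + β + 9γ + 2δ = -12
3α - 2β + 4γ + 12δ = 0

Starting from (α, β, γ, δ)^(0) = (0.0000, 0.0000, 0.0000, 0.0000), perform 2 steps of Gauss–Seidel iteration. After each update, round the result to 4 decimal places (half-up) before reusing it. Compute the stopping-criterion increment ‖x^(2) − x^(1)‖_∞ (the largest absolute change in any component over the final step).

Iteration 1:
  α = (-5 - (-2)·0.0000 - (4)·0.0000 - (2)·0.0000) / (12) = -0.4167
  β = (-7 - (-3)·-0.4167 - (-1)·0.0000 - (3)·0.0000) / (10) = -0.8250
  γ = (-12 - (4)·-0.4167 - (1)·-0.8250 - (2)·0.0000) / (9) = -1.0565
  δ = (0 - (3)·-0.4167 - (-2)·-0.8250 - (4)·-1.0565) / (12) = 0.3188
Iteration 2:
  α = (-5 - (-2)·-0.8250 - (4)·-1.0565 - (2)·0.3188) / (12) = -0.2551
  β = (-7 - (-3)·-0.2551 - (-1)·-1.0565 - (3)·0.3188) / (10) = -0.9778
  γ = (-12 - (4)·-0.2551 - (1)·-0.9778 - (2)·0.3188) / (9) = -1.1822
  δ = (0 - (3)·-0.2551 - (-2)·-0.9778 - (4)·-1.1822) / (12) = 0.2949
Change: (0.1616, -0.1528, -0.1257, -0.0239) → max |·| = 0.1616

0.1616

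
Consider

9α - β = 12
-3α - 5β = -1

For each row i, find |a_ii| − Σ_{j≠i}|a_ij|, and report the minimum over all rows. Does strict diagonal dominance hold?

2

row 1: |9| − (1) = 8
row 2: |-5| − (3) = 2
minimum over rows = 2 → strictly diagonally dominant (convergence guaranteed)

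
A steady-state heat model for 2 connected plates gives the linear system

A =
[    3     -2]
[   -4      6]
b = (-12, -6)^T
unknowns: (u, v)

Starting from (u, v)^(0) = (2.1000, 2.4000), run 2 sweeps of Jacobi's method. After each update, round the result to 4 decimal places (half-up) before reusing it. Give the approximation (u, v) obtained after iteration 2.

Iteration 1:
  u = (-12 - (-2)·2.4000) / (3) = -2.4000
  v = (-6 - (-4)·2.1000) / (6) = 0.4000
Iteration 2:
  u = (-12 - (-2)·0.4000) / (3) = -3.7333
  v = (-6 - (-4)·-2.4000) / (6) = -2.6000

(-3.7333, -2.6000)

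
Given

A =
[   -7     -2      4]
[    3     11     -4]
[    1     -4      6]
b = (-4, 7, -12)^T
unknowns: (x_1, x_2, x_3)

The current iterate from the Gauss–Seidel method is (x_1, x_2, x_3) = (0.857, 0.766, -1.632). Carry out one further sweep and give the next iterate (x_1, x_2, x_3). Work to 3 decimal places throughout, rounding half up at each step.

(-0.580, 0.201, -1.769)

One sweep:
  x_1 = (-4 - (-2)·0.766 - (4)·-1.632) / (-7) = -0.580
  x_2 = (7 - (3)·-0.580 - (-4)·-1.632) / (11) = 0.201
  x_3 = (-12 - (1)·-0.580 - (-4)·0.201) / (6) = -1.769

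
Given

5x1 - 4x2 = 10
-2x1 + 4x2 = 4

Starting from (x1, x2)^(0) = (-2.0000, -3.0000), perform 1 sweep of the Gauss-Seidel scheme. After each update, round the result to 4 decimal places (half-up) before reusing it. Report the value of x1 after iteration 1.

-0.4000

Iteration 1:
  x1 = (10 - (-4)·-3.0000) / (5) = -0.4000
  x2 = (4 - (-2)·-0.4000) / (4) = 0.8000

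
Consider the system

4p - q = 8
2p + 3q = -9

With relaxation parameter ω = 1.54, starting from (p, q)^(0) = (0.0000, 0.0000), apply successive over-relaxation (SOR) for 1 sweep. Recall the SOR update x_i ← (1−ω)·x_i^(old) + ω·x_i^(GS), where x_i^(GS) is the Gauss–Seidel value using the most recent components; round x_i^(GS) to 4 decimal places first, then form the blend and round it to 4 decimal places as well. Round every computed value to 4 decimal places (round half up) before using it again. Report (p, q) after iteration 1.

Iteration 1:
  p: GS value = (8 - (-1)·0.0000) / (4) = 2.0000;  p ← (1−ω)·0.0000 + ω·2.0000 = 3.0800
  q: GS value = (-9 - (2)·3.0800) / (3) = -5.0533;  q ← (1−ω)·0.0000 + ω·-5.0533 = -7.7821

(3.0800, -7.7821)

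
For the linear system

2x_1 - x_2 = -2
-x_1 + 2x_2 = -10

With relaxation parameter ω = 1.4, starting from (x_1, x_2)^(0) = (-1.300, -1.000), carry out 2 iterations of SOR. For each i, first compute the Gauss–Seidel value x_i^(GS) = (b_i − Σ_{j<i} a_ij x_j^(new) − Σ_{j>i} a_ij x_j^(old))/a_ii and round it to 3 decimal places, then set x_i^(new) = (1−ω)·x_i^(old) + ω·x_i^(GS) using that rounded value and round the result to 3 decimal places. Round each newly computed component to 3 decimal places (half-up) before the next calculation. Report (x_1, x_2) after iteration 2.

(-6.162, -8.231)

Iteration 1:
  x_1: GS value = (-2 - (-1)·-1.000) / (2) = -1.500;  x_1 ← (1−ω)·-1.300 + ω·-1.500 = -1.580
  x_2: GS value = (-10 - (-1)·-1.580) / (2) = -5.790;  x_2 ← (1−ω)·-1.000 + ω·-5.790 = -7.706
Iteration 2:
  x_1: GS value = (-2 - (-1)·-7.706) / (2) = -4.853;  x_1 ← (1−ω)·-1.580 + ω·-4.853 = -6.162
  x_2: GS value = (-10 - (-1)·-6.162) / (2) = -8.081;  x_2 ← (1−ω)·-7.706 + ω·-8.081 = -8.231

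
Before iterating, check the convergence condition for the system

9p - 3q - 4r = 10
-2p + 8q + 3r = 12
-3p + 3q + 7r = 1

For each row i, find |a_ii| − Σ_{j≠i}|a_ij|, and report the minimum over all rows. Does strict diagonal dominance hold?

1

row 1: |9| − (3+4) = 2
row 2: |8| − (2+3) = 3
row 3: |7| − (3+3) = 1
minimum over rows = 1 → strictly diagonally dominant (convergence guaranteed)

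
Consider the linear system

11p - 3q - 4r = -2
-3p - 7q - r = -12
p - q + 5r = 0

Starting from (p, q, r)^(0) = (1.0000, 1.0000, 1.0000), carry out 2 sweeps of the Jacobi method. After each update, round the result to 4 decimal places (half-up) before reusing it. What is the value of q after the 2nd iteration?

Iteration 1:
  p = (-2 - (-3)·1.0000 - (-4)·1.0000) / (11) = 0.4545
  q = (-12 - (-3)·1.0000 - (-1)·1.0000) / (-7) = 1.1429
  r = (0 - (1)·1.0000 - (-1)·1.0000) / (5) = 0.0000
Iteration 2:
  p = (-2 - (-3)·1.1429 - (-4)·0.0000) / (11) = 0.1299
  q = (-12 - (-3)·0.4545 - (-1)·0.0000) / (-7) = 1.5195
  r = (0 - (1)·0.4545 - (-1)·1.1429) / (5) = 0.1377

1.5195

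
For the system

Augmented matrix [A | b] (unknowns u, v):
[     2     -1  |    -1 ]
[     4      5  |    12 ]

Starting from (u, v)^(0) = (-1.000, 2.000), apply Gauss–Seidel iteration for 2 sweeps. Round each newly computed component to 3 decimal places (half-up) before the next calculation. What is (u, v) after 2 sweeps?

(0.500, 2.000)

Iteration 1:
  u = (-1 - (-1)·2.000) / (2) = 0.500
  v = (12 - (4)·0.500) / (5) = 2.000
Iteration 2:
  u = (-1 - (-1)·2.000) / (2) = 0.500
  v = (12 - (4)·0.500) / (5) = 2.000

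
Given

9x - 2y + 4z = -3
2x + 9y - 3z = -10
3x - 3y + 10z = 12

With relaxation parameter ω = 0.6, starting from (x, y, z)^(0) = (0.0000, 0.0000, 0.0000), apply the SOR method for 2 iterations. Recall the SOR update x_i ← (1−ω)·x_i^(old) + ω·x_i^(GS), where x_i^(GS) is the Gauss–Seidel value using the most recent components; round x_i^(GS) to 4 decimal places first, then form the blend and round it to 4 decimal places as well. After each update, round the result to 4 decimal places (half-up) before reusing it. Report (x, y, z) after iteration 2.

Iteration 1:
  x: GS value = (-3 - (-2)·0.0000 - (4)·0.0000) / (9) = -0.3333;  x ← (1−ω)·0.0000 + ω·-0.3333 = -0.2000
  y: GS value = (-10 - (2)·-0.2000 - (-3)·0.0000) / (9) = -1.0667;  y ← (1−ω)·0.0000 + ω·-1.0667 = -0.6400
  z: GS value = (12 - (3)·-0.2000 - (-3)·-0.6400) / (10) = 1.0680;  z ← (1−ω)·0.0000 + ω·1.0680 = 0.6408
Iteration 2:
  x: GS value = (-3 - (-2)·-0.6400 - (4)·0.6408) / (9) = -0.7604;  x ← (1−ω)·-0.2000 + ω·-0.7604 = -0.5362
  y: GS value = (-10 - (2)·-0.5362 - (-3)·0.6408) / (9) = -0.7784;  y ← (1−ω)·-0.6400 + ω·-0.7784 = -0.7230
  z: GS value = (12 - (3)·-0.5362 - (-3)·-0.7230) / (10) = 1.1440;  z ← (1−ω)·0.6408 + ω·1.1440 = 0.9427

(-0.5362, -0.7230, 0.9427)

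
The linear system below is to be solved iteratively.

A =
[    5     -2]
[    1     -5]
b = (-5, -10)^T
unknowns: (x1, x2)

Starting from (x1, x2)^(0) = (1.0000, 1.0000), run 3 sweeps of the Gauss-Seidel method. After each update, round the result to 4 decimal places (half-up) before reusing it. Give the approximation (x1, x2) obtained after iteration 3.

Iteration 1:
  x1 = (-5 - (-2)·1.0000) / (5) = -0.6000
  x2 = (-10 - (1)·-0.6000) / (-5) = 1.8800
Iteration 2:
  x1 = (-5 - (-2)·1.8800) / (5) = -0.2480
  x2 = (-10 - (1)·-0.2480) / (-5) = 1.9504
Iteration 3:
  x1 = (-5 - (-2)·1.9504) / (5) = -0.2198
  x2 = (-10 - (1)·-0.2198) / (-5) = 1.9560

(-0.2198, 1.9560)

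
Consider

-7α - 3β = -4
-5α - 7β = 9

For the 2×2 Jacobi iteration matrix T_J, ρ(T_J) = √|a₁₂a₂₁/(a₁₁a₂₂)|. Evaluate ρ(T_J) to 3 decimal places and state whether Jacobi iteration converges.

a₁₂a₂₁/(a₁₁a₂₂) = (-3)·(-5) / ((-7)·(-7)) = 0.306122
ρ = √|0.306122| = √0.306122 = 0.553
ρ < 1, so Jacobi converges

0.553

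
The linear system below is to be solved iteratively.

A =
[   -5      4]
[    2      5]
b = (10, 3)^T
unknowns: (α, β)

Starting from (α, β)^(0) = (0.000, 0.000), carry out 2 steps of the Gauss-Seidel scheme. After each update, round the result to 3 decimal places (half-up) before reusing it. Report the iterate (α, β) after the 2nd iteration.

(-0.880, 0.952)

Iteration 1:
  α = (10 - (4)·0.000) / (-5) = -2.000
  β = (3 - (2)·-2.000) / (5) = 1.400
Iteration 2:
  α = (10 - (4)·1.400) / (-5) = -0.880
  β = (3 - (2)·-0.880) / (5) = 0.952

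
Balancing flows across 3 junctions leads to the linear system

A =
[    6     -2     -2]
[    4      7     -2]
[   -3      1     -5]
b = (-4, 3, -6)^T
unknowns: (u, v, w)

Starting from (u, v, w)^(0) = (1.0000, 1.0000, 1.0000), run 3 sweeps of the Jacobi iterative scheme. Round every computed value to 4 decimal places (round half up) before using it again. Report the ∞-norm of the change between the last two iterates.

Iteration 1:
  u = (-4 - (-2)·1.0000 - (-2)·1.0000) / (6) = 0.0000
  v = (3 - (4)·1.0000 - (-2)·1.0000) / (7) = 0.1429
  w = (-6 - (-3)·1.0000 - (1)·1.0000) / (-5) = 0.8000
Iteration 2:
  u = (-4 - (-2)·0.1429 - (-2)·0.8000) / (6) = -0.3524
  v = (3 - (4)·0.0000 - (-2)·0.8000) / (7) = 0.6571
  w = (-6 - (-3)·0.0000 - (1)·0.1429) / (-5) = 1.2286
Iteration 3:
  u = (-4 - (-2)·0.6571 - (-2)·1.2286) / (6) = -0.0381
  v = (3 - (4)·-0.3524 - (-2)·1.2286) / (7) = 0.9810
  w = (-6 - (-3)·-0.3524 - (1)·0.6571) / (-5) = 1.5429
Change: (0.3143, 0.3239, 0.3143) → max |·| = 0.3239

0.3239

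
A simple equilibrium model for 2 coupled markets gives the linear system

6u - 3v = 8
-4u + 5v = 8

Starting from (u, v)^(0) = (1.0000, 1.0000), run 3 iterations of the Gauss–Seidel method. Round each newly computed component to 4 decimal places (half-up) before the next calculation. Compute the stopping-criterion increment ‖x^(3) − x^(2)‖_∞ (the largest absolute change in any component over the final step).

0.4134

Iteration 1:
  u = (8 - (-3)·1.0000) / (6) = 1.8333
  v = (8 - (-4)·1.8333) / (5) = 3.0666
Iteration 2:
  u = (8 - (-3)·3.0666) / (6) = 2.8666
  v = (8 - (-4)·2.8666) / (5) = 3.8933
Iteration 3:
  u = (8 - (-3)·3.8933) / (6) = 3.2800
  v = (8 - (-4)·3.2800) / (5) = 4.2240
Change: (0.4134, 0.3307) → max |·| = 0.4134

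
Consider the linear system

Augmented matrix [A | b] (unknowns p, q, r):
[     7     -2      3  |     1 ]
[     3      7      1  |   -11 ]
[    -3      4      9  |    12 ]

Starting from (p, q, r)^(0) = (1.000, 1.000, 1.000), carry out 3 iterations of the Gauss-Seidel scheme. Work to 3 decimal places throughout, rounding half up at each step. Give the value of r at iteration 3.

1.663

Iteration 1:
  p = (1 - (-2)·1.000 - (3)·1.000) / (7) = 0.000
  q = (-11 - (3)·0.000 - (1)·1.000) / (7) = -1.714
  r = (12 - (-3)·0.000 - (4)·-1.714) / (9) = 2.095
Iteration 2:
  p = (1 - (-2)·-1.714 - (3)·2.095) / (7) = -1.245
  q = (-11 - (3)·-1.245 - (1)·2.095) / (7) = -1.337
  r = (12 - (-3)·-1.245 - (4)·-1.337) / (9) = 1.513
Iteration 3:
  p = (1 - (-2)·-1.337 - (3)·1.513) / (7) = -0.888
  q = (-11 - (3)·-0.888 - (1)·1.513) / (7) = -1.407
  r = (12 - (-3)·-0.888 - (4)·-1.407) / (9) = 1.663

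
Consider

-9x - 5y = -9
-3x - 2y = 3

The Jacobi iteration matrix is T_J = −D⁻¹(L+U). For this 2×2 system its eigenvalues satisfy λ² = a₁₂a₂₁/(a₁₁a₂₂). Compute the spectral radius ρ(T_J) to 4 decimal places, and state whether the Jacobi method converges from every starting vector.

0.9129

a₁₂a₂₁/(a₁₁a₂₂) = (-5)·(-3) / ((-9)·(-2)) = 0.833333
ρ = √|0.833333| = √0.833333 = 0.9129
ρ < 1, so Jacobi converges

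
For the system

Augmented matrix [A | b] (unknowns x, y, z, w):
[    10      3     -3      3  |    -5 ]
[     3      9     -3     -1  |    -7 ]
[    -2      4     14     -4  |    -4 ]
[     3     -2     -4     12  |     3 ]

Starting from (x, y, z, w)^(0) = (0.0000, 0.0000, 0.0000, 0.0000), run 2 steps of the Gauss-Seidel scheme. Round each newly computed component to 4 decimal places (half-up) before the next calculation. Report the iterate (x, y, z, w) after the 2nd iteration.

Iteration 1:
  x = (-5 - (3)·0.0000 - (-3)·0.0000 - (3)·0.0000) / (10) = -0.5000
  y = (-7 - (3)·-0.5000 - (-3)·0.0000 - (-1)·0.0000) / (9) = -0.6111
  z = (-4 - (-2)·-0.5000 - (4)·-0.6111 - (-4)·0.0000) / (14) = -0.1825
  w = (3 - (3)·-0.5000 - (-2)·-0.6111 - (-4)·-0.1825) / (12) = 0.2123
Iteration 2:
  x = (-5 - (3)·-0.6111 - (-3)·-0.1825 - (3)·0.2123) / (10) = -0.4351
  y = (-7 - (3)·-0.4351 - (-3)·-0.1825 - (-1)·0.2123) / (9) = -0.6700
  z = (-4 - (-2)·-0.4351 - (4)·-0.6700 - (-4)·0.2123) / (14) = -0.0958
  w = (3 - (3)·-0.4351 - (-2)·-0.6700 - (-4)·-0.0958) / (12) = 0.2152

(-0.4351, -0.6700, -0.0958, 0.2152)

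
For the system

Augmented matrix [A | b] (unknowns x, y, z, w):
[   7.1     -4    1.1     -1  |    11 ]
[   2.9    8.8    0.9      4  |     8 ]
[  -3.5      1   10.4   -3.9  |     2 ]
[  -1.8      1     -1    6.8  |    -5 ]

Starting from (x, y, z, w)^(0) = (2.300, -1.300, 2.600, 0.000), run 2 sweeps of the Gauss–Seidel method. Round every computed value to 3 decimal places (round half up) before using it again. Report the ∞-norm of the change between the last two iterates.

1.284

Iteration 1:
  x = (11 - (-4)·-1.300 - (1.1)·2.600 - (-1)·0.000) / (7.1) = 0.414
  y = (8 - (2.9)·0.414 - (0.9)·2.600 - (4)·0.000) / (8.8) = 0.507
  z = (2 - (-3.5)·0.414 - (1)·0.507 - (-3.9)·0.000) / (10.4) = 0.283
  w = (-5 - (-1.8)·0.414 - (1)·0.507 - (-1)·0.283) / (6.8) = -0.659
Iteration 2:
  x = (11 - (-4)·0.507 - (1.1)·0.283 - (-1)·-0.659) / (7.1) = 1.698
  y = (8 - (2.9)·1.698 - (0.9)·0.283 - (4)·-0.659) / (8.8) = 0.620
  z = (2 - (-3.5)·1.698 - (1)·0.620 - (-3.9)·-0.659) / (10.4) = 0.457
  w = (-5 - (-1.8)·1.698 - (1)·0.620 - (-1)·0.457) / (6.8) = -0.310
Change: (1.284, 0.113, 0.174, 0.349) → max |·| = 1.284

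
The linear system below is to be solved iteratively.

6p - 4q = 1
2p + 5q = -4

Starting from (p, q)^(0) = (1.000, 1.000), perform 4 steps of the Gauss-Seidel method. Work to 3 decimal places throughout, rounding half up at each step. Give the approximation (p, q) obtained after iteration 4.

(-0.311, -0.676)

Iteration 1:
  p = (1 - (-4)·1.000) / (6) = 0.833
  q = (-4 - (2)·0.833) / (5) = -1.133
Iteration 2:
  p = (1 - (-4)·-1.133) / (6) = -0.589
  q = (-4 - (2)·-0.589) / (5) = -0.564
Iteration 3:
  p = (1 - (-4)·-0.564) / (6) = -0.209
  q = (-4 - (2)·-0.209) / (5) = -0.716
Iteration 4:
  p = (1 - (-4)·-0.716) / (6) = -0.311
  q = (-4 - (2)·-0.311) / (5) = -0.676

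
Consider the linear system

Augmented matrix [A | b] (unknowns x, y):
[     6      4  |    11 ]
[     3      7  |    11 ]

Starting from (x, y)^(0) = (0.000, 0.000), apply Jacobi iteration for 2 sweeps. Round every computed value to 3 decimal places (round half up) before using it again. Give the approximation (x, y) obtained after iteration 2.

(0.786, 0.786)

Iteration 1:
  x = (11 - (4)·0.000) / (6) = 1.833
  y = (11 - (3)·0.000) / (7) = 1.571
Iteration 2:
  x = (11 - (4)·1.571) / (6) = 0.786
  y = (11 - (3)·1.833) / (7) = 0.786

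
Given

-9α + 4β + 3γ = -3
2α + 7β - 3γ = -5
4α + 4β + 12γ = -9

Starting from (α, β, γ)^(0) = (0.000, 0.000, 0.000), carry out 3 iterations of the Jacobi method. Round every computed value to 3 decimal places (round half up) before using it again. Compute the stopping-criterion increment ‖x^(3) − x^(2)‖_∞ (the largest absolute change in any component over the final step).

0.328

Iteration 1:
  α = (-3 - (4)·0.000 - (3)·0.000) / (-9) = 0.333
  β = (-5 - (2)·0.000 - (-3)·0.000) / (7) = -0.714
  γ = (-9 - (4)·0.000 - (4)·0.000) / (12) = -0.750
Iteration 2:
  α = (-3 - (4)·-0.714 - (3)·-0.750) / (-9) = -0.234
  β = (-5 - (2)·0.333 - (-3)·-0.750) / (7) = -1.131
  γ = (-9 - (4)·0.333 - (4)·-0.714) / (12) = -0.623
Iteration 3:
  α = (-3 - (4)·-1.131 - (3)·-0.623) / (-9) = -0.377
  β = (-5 - (2)·-0.234 - (-3)·-0.623) / (7) = -0.914
  γ = (-9 - (4)·-0.234 - (4)·-1.131) / (12) = -0.295
Change: (-0.143, 0.217, 0.328) → max |·| = 0.328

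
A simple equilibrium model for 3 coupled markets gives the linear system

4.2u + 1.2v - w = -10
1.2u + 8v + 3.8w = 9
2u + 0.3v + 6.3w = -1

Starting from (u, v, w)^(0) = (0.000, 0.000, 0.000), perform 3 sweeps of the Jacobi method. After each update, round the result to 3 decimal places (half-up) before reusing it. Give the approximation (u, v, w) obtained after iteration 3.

Iteration 1:
  u = (-10 - (1.2)·0.000 - (-1)·0.000) / (4.2) = -2.381
  v = (9 - (1.2)·0.000 - (3.8)·0.000) / (8) = 1.125
  w = (-1 - (2)·0.000 - (0.3)·0.000) / (6.3) = -0.159
Iteration 2:
  u = (-10 - (1.2)·1.125 - (-1)·-0.159) / (4.2) = -2.740
  v = (9 - (1.2)·-2.381 - (3.8)·-0.159) / (8) = 1.558
  w = (-1 - (2)·-2.381 - (0.3)·1.125) / (6.3) = 0.544
Iteration 3:
  u = (-10 - (1.2)·1.558 - (-1)·0.544) / (4.2) = -2.697
  v = (9 - (1.2)·-2.740 - (3.8)·0.544) / (8) = 1.278
  w = (-1 - (2)·-2.740 - (0.3)·1.558) / (6.3) = 0.637

(-2.697, 1.278, 0.637)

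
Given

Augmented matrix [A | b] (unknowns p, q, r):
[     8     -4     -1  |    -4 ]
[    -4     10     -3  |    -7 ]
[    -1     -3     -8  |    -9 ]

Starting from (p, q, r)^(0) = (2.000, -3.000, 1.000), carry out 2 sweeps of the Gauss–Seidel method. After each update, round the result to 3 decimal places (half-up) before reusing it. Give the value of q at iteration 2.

-0.503

Iteration 1:
  p = (-4 - (-4)·-3.000 - (-1)·1.000) / (8) = -1.875
  q = (-7 - (-4)·-1.875 - (-3)·1.000) / (10) = -1.150
  r = (-9 - (-1)·-1.875 - (-3)·-1.150) / (-8) = 1.791
Iteration 2:
  p = (-4 - (-4)·-1.150 - (-1)·1.791) / (8) = -0.851
  q = (-7 - (-4)·-0.851 - (-3)·1.791) / (10) = -0.503
  r = (-9 - (-1)·-0.851 - (-3)·-0.503) / (-8) = 1.420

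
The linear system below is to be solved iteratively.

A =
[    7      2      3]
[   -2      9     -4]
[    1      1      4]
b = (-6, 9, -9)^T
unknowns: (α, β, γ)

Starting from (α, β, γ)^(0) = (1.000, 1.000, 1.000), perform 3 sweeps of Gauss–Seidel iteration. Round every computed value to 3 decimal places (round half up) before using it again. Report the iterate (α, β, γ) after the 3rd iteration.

Iteration 1:
  α = (-6 - (2)·1.000 - (3)·1.000) / (7) = -1.571
  β = (9 - (-2)·-1.571 - (-4)·1.000) / (9) = 1.095
  γ = (-9 - (1)·-1.571 - (1)·1.095) / (4) = -2.131
Iteration 2:
  α = (-6 - (2)·1.095 - (3)·-2.131) / (7) = -0.257
  β = (9 - (-2)·-0.257 - (-4)·-2.131) / (9) = -0.004
  γ = (-9 - (1)·-0.257 - (1)·-0.004) / (4) = -2.185
Iteration 3:
  α = (-6 - (2)·-0.004 - (3)·-2.185) / (7) = 0.080
  β = (9 - (-2)·0.080 - (-4)·-2.185) / (9) = 0.047
  γ = (-9 - (1)·0.080 - (1)·0.047) / (4) = -2.282

(0.080, 0.047, -2.282)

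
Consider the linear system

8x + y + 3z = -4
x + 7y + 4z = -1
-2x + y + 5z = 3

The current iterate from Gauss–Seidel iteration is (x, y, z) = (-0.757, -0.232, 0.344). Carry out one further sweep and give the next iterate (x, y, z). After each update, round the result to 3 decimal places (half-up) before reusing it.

(-0.600, -0.254, 0.411)

One sweep:
  x = (-4 - (1)·-0.232 - (3)·0.344) / (8) = -0.600
  y = (-1 - (1)·-0.600 - (4)·0.344) / (7) = -0.254
  z = (3 - (-2)·-0.600 - (1)·-0.254) / (5) = 0.411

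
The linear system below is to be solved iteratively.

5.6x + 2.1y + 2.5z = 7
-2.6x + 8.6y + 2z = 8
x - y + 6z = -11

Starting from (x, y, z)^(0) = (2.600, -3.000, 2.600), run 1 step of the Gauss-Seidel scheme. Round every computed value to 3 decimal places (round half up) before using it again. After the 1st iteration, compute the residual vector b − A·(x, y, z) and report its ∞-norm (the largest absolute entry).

9.037

Iteration 1:
  x = (7 - (2.1)·-3.000 - (2.5)·2.600) / (5.6) = 1.214
  y = (8 - (-2.6)·1.214 - (2)·2.600) / (8.6) = 0.693
  z = (-11 - (1)·1.214 - (-1)·0.693) / (6) = -1.920
Residual b − A·x = (3.546, 9.037, -0.001); ∞-norm = 9.037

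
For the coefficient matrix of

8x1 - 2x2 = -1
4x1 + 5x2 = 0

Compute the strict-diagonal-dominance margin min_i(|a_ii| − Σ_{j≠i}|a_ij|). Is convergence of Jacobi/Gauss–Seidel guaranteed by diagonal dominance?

1

row 1: |8| − (2) = 6
row 2: |5| − (4) = 1
minimum over rows = 1 → strictly diagonally dominant (convergence guaranteed)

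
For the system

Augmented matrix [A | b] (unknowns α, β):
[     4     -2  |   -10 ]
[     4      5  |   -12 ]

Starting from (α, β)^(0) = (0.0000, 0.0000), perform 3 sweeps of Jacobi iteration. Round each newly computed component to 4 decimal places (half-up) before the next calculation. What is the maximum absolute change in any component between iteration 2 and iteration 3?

1.0000

Iteration 1:
  α = (-10 - (-2)·0.0000) / (4) = -2.5000
  β = (-12 - (4)·0.0000) / (5) = -2.4000
Iteration 2:
  α = (-10 - (-2)·-2.4000) / (4) = -3.7000
  β = (-12 - (4)·-2.5000) / (5) = -0.4000
Iteration 3:
  α = (-10 - (-2)·-0.4000) / (4) = -2.7000
  β = (-12 - (4)·-3.7000) / (5) = 0.5600
Change: (1.0000, 0.9600) → max |·| = 1.0000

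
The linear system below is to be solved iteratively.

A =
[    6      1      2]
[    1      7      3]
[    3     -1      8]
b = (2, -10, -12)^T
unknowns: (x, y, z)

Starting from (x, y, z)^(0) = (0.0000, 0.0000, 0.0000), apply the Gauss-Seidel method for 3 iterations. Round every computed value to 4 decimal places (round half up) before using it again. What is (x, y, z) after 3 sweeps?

Iteration 1:
  x = (2 - (1)·0.0000 - (2)·0.0000) / (6) = 0.3333
  y = (-10 - (1)·0.3333 - (3)·0.0000) / (7) = -1.4762
  z = (-12 - (3)·0.3333 - (-1)·-1.4762) / (8) = -1.8095
Iteration 2:
  x = (2 - (1)·-1.4762 - (2)·-1.8095) / (6) = 1.1825
  y = (-10 - (1)·1.1825 - (3)·-1.8095) / (7) = -0.8220
  z = (-12 - (3)·1.1825 - (-1)·-0.8220) / (8) = -2.0462
Iteration 3:
  x = (2 - (1)·-0.8220 - (2)·-2.0462) / (6) = 1.1524
  y = (-10 - (1)·1.1524 - (3)·-2.0462) / (7) = -0.7163
  z = (-12 - (3)·1.1524 - (-1)·-0.7163) / (8) = -2.0217

(1.1524, -0.7163, -2.0217)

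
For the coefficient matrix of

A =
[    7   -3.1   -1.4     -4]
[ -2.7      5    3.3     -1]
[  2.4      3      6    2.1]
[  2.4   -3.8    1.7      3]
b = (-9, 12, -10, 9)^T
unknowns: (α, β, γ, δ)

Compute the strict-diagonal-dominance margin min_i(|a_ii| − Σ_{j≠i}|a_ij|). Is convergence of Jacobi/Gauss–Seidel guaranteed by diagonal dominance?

row 1: |7| − (3.1+1.4+4) = -1.5
row 2: |5| − (2.7+3.3+1) = -2
row 3: |6| − (2.4+3+2.1) = -1.5
row 4: |3| − (2.4+3.8+1.7) = -4.9
minimum over rows = -4.9 → not strictly diagonally dominant

-4.9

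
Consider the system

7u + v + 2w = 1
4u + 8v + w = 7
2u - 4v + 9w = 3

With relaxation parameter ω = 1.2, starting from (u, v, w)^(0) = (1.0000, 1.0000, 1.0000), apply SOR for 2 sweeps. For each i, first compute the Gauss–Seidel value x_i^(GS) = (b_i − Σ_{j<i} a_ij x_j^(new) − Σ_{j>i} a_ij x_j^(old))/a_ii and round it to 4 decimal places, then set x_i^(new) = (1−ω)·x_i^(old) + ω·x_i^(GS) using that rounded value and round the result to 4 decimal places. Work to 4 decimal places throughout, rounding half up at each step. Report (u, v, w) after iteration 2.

Iteration 1:
  u: GS value = (1 - (1)·1.0000 - (2)·1.0000) / (7) = -0.2857;  u ← (1−ω)·1.0000 + ω·-0.2857 = -0.5428
  v: GS value = (7 - (4)·-0.5428 - (1)·1.0000) / (8) = 1.0214;  v ← (1−ω)·1.0000 + ω·1.0214 = 1.0257
  w: GS value = (3 - (2)·-0.5428 - (-4)·1.0257) / (9) = 0.9098;  w ← (1−ω)·1.0000 + ω·0.9098 = 0.8918
Iteration 2:
  u: GS value = (1 - (1)·1.0257 - (2)·0.8918) / (7) = -0.2585;  u ← (1−ω)·-0.5428 + ω·-0.2585 = -0.2016
  v: GS value = (7 - (4)·-0.2016 - (1)·0.8918) / (8) = 0.8643;  v ← (1−ω)·1.0257 + ω·0.8643 = 0.8320
  w: GS value = (3 - (2)·-0.2016 - (-4)·0.8320) / (9) = 0.7479;  w ← (1−ω)·0.8918 + ω·0.7479 = 0.7191

(-0.2016, 0.8320, 0.7191)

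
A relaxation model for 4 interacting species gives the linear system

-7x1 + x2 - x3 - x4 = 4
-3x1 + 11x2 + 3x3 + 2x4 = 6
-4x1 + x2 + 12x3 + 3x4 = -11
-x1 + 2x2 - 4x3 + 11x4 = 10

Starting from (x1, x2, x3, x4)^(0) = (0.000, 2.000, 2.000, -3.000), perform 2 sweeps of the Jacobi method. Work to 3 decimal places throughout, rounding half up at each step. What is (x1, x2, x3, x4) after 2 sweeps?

Iteration 1:
  x1 = (4 - (1)·2.000 - (-1)·2.000 - (-1)·-3.000) / (-7) = -0.143
  x2 = (6 - (-3)·0.000 - (3)·2.000 - (2)·-3.000) / (11) = 0.545
  x3 = (-11 - (-4)·0.000 - (1)·2.000 - (3)·-3.000) / (12) = -0.333
  x4 = (10 - (-1)·0.000 - (2)·2.000 - (-4)·2.000) / (11) = 1.273
Iteration 2:
  x1 = (4 - (1)·0.545 - (-1)·-0.333 - (-1)·1.273) / (-7) = -0.628
  x2 = (6 - (-3)·-0.143 - (3)·-0.333 - (2)·1.273) / (11) = 0.366
  x3 = (-11 - (-4)·-0.143 - (1)·0.545 - (3)·1.273) / (12) = -1.328
  x4 = (10 - (-1)·-0.143 - (2)·0.545 - (-4)·-0.333) / (11) = 0.676

(-0.628, 0.366, -1.328, 0.676)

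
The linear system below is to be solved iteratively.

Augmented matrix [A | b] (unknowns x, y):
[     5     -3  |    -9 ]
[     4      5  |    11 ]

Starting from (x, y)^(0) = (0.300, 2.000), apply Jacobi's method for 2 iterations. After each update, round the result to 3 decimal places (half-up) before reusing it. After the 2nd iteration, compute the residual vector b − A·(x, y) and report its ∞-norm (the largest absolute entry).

2.160

Iteration 1:
  x = (-9 - (-3)·2.000) / (5) = -0.600
  y = (11 - (4)·0.300) / (5) = 1.960
Iteration 2:
  x = (-9 - (-3)·1.960) / (5) = -0.624
  y = (11 - (4)·-0.600) / (5) = 2.680
Residual b − A·x = (2.160, 0.096); ∞-norm = 2.160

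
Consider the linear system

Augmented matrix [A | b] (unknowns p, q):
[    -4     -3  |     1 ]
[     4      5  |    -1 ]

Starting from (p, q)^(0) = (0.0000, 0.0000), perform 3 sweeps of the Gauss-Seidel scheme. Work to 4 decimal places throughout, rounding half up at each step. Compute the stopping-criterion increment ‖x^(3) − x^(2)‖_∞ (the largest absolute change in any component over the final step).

Iteration 1:
  p = (1 - (-3)·0.0000) / (-4) = -0.2500
  q = (-1 - (4)·-0.2500) / (5) = 0.0000
Iteration 2:
  p = (1 - (-3)·0.0000) / (-4) = -0.2500
  q = (-1 - (4)·-0.2500) / (5) = 0.0000
Iteration 3:
  p = (1 - (-3)·0.0000) / (-4) = -0.2500
  q = (-1 - (4)·-0.2500) / (5) = 0.0000
Change: (0.0000, 0.0000) → max |·| = 0.0000

0.0000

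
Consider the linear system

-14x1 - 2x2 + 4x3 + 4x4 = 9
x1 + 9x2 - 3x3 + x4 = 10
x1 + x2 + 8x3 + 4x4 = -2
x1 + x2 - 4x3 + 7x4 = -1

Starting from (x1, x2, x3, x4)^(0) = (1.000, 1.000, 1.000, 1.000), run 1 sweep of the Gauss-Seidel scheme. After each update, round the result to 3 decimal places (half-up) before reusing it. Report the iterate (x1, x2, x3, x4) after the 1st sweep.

(-0.214, 1.357, -0.893, -0.816)

Iteration 1:
  x1 = (9 - (-2)·1.000 - (4)·1.000 - (4)·1.000) / (-14) = -0.214
  x2 = (10 - (1)·-0.214 - (-3)·1.000 - (1)·1.000) / (9) = 1.357
  x3 = (-2 - (1)·-0.214 - (1)·1.357 - (4)·1.000) / (8) = -0.893
  x4 = (-1 - (1)·-0.214 - (1)·1.357 - (-4)·-0.893) / (7) = -0.816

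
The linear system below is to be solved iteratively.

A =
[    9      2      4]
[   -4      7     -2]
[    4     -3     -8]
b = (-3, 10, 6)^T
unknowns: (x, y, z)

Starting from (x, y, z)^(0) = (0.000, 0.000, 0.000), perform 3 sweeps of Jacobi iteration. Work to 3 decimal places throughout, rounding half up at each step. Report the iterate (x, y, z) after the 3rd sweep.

(0.084, 0.832, -1.293)

Iteration 1:
  x = (-3 - (2)·0.000 - (4)·0.000) / (9) = -0.333
  y = (10 - (-4)·0.000 - (-2)·0.000) / (7) = 1.429
  z = (6 - (4)·0.000 - (-3)·0.000) / (-8) = -0.750
Iteration 2:
  x = (-3 - (2)·1.429 - (4)·-0.750) / (9) = -0.318
  y = (10 - (-4)·-0.333 - (-2)·-0.750) / (7) = 1.024
  z = (6 - (4)·-0.333 - (-3)·1.429) / (-8) = -1.452
Iteration 3:
  x = (-3 - (2)·1.024 - (4)·-1.452) / (9) = 0.084
  y = (10 - (-4)·-0.318 - (-2)·-1.452) / (7) = 0.832
  z = (6 - (4)·-0.318 - (-3)·1.024) / (-8) = -1.293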